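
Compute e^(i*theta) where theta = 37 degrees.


cos(37°) = 0.7986
sin(37°) = 0.6018

e^(i*37°) = 0.7986 + 0.6018i


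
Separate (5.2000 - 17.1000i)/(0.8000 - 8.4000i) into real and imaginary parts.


Multiply by conjugate: (5.2000 - 17.1000i)(0.8000 + 8.4000i) / (0.8^2 + (-8.4)^2)
Numerator real = 5.2*0.8 - (17.1)*(-8.4) = 147.8
Numerator imag = -17.1*0.8 - 5.2*(-8.4) = 30
Denominator = 71.2
Re(z) = 147.8/71.2 = 2.0758
Im(z) = 30/71.2 = 0.4213

Re(z) = 2.0758, Im(z) = 0.4213


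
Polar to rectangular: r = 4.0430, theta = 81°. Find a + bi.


a = 4.0430*cos(81°) = 4.0430*0.156434 = 0.6325
b = 4.0430*sin(81°) = 4.0430*0.98769 = 3.9932

0.6325 + 3.9932i


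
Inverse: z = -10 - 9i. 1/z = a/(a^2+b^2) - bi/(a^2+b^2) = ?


|z|^2 = 100+81 = 181
1/z = (-10 + 9i)/181

1/z = -0.0552 + 0.0497i


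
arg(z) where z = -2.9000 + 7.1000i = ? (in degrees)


Re = -2.9, Im = 7.1
arg = atan2(7.1, -2.9) = 112.2176 degrees

arg(z) = 112.2176 degrees


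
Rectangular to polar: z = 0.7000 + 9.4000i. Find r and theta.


r = sqrt(0.49+88.36) = sqrt(88.85) = 9.4260
theta = atan2(9.4, 0.7) = 85.7412 degrees

r = 9.4260, theta = 85.7412 degrees


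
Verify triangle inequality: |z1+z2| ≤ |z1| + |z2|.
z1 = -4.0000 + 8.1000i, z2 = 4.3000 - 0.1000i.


|z1| = sqrt((-4)^2 + 8.1^2) = sqrt(81.61) = 9.0338
|z2| = sqrt(4.3^2 + (-0.1)^2) = sqrt(18.5) = 4.3012
z1+z2 = 0.3000 + 8.0000i
|z1+z2| = sqrt(64.09) = 8.0056
|z1|+|z2| = 9.0338 + 4.3012 = 13.3350

|z1+z2| = 8.0056 ≤ |z1|+|z2| = 13.3350 (verified)


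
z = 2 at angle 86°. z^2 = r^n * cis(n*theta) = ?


r^2 = 2^2 = 4
n*theta = 2*86° = 172° = 172° (mod 360)
a = 4*cos(172°) = -3.9611
b = 4*sin(172°) = 0.5567

4 cis(172°) = -3.9611 + 0.5567i


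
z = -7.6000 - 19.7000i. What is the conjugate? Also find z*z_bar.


z_bar = -7.6000 + 19.7000i
z*z_bar = (-7.6)^2 + (-19.7)^2 = 57.76 + 388.09 = 445.85

z_bar = -7.6000 + 19.7000i, z*z_bar = 445.85


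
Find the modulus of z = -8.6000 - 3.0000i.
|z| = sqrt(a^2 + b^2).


|z| = sqrt((-8.6)^2 + (-3)^2) = sqrt(73.96 + 9) = sqrt(82.96) = 9.1082

|z| = 9.1082


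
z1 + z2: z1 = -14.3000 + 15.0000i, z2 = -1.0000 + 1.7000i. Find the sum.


Real: -14.3 - 1 = -15.3
Imag: 15 + 1.7 = 16.7

-15.3000 + 16.7000i


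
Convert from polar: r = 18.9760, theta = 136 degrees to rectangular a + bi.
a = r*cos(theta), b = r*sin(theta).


a = 18.9760*cos(136°) = 18.9760*(-0.71934) = -13.6502
b = 18.9760*sin(136°) = 18.9760*0.694658 = 13.1818

-13.6502 + 13.1818i


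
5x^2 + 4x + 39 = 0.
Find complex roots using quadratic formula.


disc = 4^2 - 4*5*39 = 16 - 780 = -764
sqrt(|disc|) = sqrt(764) = 27.6405
Real part = -4/(2*5) = -0.4000
Imag part = 27.6405/(2*5) = 2.7641

-0.4000 ± 2.7641i


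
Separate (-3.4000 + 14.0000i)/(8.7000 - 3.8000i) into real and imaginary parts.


Multiply by conjugate: (-3.4000 + 14.0000i)(8.7000 + 3.8000i) / (8.7^2 + (-3.8)^2)
Numerator real = -3.4*8.7 + 14*(-3.8) = -82.78
Numerator imag = 14*8.7 - (-3.4)*(-3.8) = 108.88
Denominator = 90.13
Re(z) = -82.78/90.13 = -0.9185
Im(z) = 108.88/90.13 = 1.2080

Re(z) = -0.9185, Im(z) = 1.2080


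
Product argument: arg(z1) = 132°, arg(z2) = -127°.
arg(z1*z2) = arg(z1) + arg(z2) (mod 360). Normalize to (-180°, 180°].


arg(z1*z2) = 132° - 127° = 5°
Normalized to (-180°, 180°]: 5°

5°


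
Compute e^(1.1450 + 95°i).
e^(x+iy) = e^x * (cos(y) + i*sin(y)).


e^1.1450 = 3.1424
cos(95°) = -0.08716
sin(95°) = 0.9962
Real = 3.1424*(-0.08716) = -0.2739
Imag = 3.1424*0.9962 = 3.1305

-0.2739 + 3.1305i


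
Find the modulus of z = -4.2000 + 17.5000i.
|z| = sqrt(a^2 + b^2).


|z| = sqrt((-4.2)^2 + 17.5^2) = sqrt(17.64 + 306.25) = sqrt(323.89) = 17.9969

|z| = 17.9969


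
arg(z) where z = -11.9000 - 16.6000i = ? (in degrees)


Re = -11.9, Im = -16.6
arg = atan2(-16.6, -11.9) = -125.6355 degrees

arg(z) = -125.6355 degrees


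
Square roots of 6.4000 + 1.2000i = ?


|z| = sqrt(40.96+1.44) = 6.5115
sqrt((|z|+a)/2) = sqrt((6.5115+6.4)/2) = sqrt(6.4558) = 2.5408
sqrt((|z|-a)/2) = sqrt((6.5115-6.4)/2) = sqrt(0.0558) = 0.2361

±(2.5408 + 0.2361i) i.e. 2.5408 + 0.2361i and -2.5408 - 0.2361i


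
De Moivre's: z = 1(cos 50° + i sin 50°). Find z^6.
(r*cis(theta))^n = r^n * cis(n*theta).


r^6 = 1^6 = 1
n*theta = 6*50° = 300° = 300° (mod 360)
a = 1*cos(300°) = 0.5000
b = 1*sin(300°) = -0.8660

1 cis(300°) = 0.5000 - 0.8660i


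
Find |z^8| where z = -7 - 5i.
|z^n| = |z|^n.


|z| = sqrt(49+25) = sqrt(74) = 8.6023
|z^8| = |z|^8 = (sqrt(74))^8 = 74^4 = 29986576

|z^8| = 29986576


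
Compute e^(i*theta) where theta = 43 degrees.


cos(43°) = 0.7314
sin(43°) = 0.6820

e^(i*43°) = 0.7314 + 0.6820i


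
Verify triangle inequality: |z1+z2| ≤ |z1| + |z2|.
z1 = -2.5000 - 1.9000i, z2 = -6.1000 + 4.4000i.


|z1| = sqrt((-2.5)^2 + (-1.9)^2) = sqrt(9.86) = 3.1401
|z2| = sqrt((-6.1)^2 + 4.4^2) = sqrt(56.57) = 7.5213
z1+z2 = -8.6000 + 2.5000i
|z1+z2| = sqrt(80.21) = 8.9560
|z1|+|z2| = 3.1401 + 7.5213 = 10.6614

|z1+z2| = 8.9560 ≤ |z1|+|z2| = 10.6614 (verified)


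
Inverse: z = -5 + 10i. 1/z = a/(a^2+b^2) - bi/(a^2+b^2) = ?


|z|^2 = 25+100 = 125
1/z = (-5 - 10i)/125

1/z = -0.0400 - 0.0800i


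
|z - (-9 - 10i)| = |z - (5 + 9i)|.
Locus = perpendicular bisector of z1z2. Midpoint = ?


Equal distances means the locus is the perpendicular bisector of z1 and z2.
Midpoint = ((-9+5)/2, (-10+9)/2) = (-2.0000, -0.5000)

Perpendicular bisector through (-2.0000, -0.5000)


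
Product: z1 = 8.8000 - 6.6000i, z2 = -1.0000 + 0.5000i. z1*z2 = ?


Real = 8.8*(-1) - (-6.6)*0.5 = -8.8 - (-3.3) = -5.5
Imag = 8.8*0.5 - (1)*(-6.6) = 4.4 + 6.6 = 11

-5.5000 + 11.0000i


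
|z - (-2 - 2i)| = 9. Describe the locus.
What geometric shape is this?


|z - z0| = r is a circle with center z0 and radius r.
Center = (-2, -2), radius = 9

Circle with center (-2, -2) and radius 9


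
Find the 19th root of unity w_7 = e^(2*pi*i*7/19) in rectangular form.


Angle = 360*7/19 = 132.6316°
a = cos(132.6316°) = -0.6773
b = sin(132.6316°) = 0.7357

-0.6773 + 0.7357i


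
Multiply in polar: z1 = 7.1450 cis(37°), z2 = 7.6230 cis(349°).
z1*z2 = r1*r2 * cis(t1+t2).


r = 7.1450 * 7.6230 = 54.4663
theta = 37° + 349° = 386° = 26° (mod 360)

54.4663 cis(26°)


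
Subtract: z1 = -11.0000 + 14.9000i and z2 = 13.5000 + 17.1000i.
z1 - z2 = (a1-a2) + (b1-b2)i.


Real: -11 - 13.5 = -24.5
Imag: 14.9 - 17.1 = -2.2

-24.5000 - 2.2000i


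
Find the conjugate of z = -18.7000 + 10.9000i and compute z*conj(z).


z_bar = -18.7000 - 10.9000i
z*z_bar = (-18.7)^2 + 10.9^2 = 349.69 + 118.81 = 468.5

z_bar = -18.7000 - 10.9000i, z*z_bar = 468.5


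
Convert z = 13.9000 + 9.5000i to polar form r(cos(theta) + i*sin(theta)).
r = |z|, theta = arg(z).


r = sqrt(193.21+90.25) = sqrt(283.46) = 16.8363
theta = atan2(9.5, 13.9) = 34.3508 degrees

r = 16.8363, theta = 34.3508 degrees


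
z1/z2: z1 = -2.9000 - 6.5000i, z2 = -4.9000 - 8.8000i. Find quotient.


Conjugate of z2 = -4.9000 + 8.8000i
Numerator: (-2.9000 - 6.5000i)(-4.9000 + 8.8000i) = 71.4100 + 6.3300i
Denominator: (-4.9)^2 + (-8.8)^2 = 101.45
Result = (71.4100 + 6.3300i)/101.45

0.7039 + 0.0624i


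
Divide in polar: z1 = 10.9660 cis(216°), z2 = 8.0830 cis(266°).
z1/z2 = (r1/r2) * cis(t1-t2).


r = 10.9660 / 8.0830 = 1.3567
theta = 216° - 266° = -50° = 310° (mod 360)

1.3567 cis(310°)


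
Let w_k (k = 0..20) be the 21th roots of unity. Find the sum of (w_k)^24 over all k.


The roots are w_k = w^k with w = e^(2*pi*i/21), and (w^k)^24 = (w^24)^k.
So S = 1 + u + u^2 + ... + u^(20) with u = w^24.
24 = 1*21 + 3, so 24 is not a multiple of 21: u = (w^21)^1 * w^3 = w^3 ≠ 1 (w is a primitive 21th root), while u^21 = (w^21)^24 = 1.
Geometric series: S = (1 - u^21)/(1 - u) = (1 - 1)/(1 - u) = 0

S = 0


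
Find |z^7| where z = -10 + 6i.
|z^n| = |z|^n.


|z| = sqrt(100+36) = sqrt(136) = 11.6619
|z^7| = |z|^7 = (sqrt(136))^7 = 136^3 * sqrt(136) = 2515456*sqrt(136)

|z^7| = 2515456*sqrt(136) ≈ 29335005.8592


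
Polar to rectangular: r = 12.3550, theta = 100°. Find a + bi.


a = 12.3550*cos(100°) = 12.3550*(-0.17365) = -2.1454
b = 12.3550*sin(100°) = 12.3550*0.98481 = 12.1673

-2.1454 + 12.1673i


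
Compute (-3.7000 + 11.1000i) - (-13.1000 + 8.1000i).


Real: -3.7 + 13.1 = 9.4
Imag: 11.1 - 8.1 = 3

9.4000 + 3.0000i


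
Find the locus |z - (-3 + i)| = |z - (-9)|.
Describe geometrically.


Equal distances means the locus is the perpendicular bisector of z1 and z2.
Midpoint = ((-3+(-9))/2, (1+0)/2) = (-6.0000, 0.5000)

Perpendicular bisector through (-6.0000, 0.5000)


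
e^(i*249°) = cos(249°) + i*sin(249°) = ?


cos(249°) = -0.3584
sin(249°) = -0.9336

e^(i*249°) = -0.3584 - 0.9336i


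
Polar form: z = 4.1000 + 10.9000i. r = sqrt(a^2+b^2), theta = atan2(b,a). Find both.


r = sqrt(16.81+118.81) = sqrt(135.62) = 11.6456
theta = atan2(10.9, 4.1) = 69.3864 degrees

r = 11.6456, theta = 69.3864 degrees


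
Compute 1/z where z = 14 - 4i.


|z|^2 = 196+16 = 212
1/z = (14 + 4i)/212

1/z = 0.0660 + 0.0189i


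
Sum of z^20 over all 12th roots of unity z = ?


The roots are w_k = w^k with w = e^(2*pi*i/12), and (w^k)^20 = (w^20)^k.
So S = 1 + u + u^2 + ... + u^(11) with u = w^20.
20 = 1*12 + 8, so 20 is not a multiple of 12: u = (w^12)^1 * w^8 = w^8 ≠ 1 (w is a primitive 12th root), while u^12 = (w^12)^20 = 1.
Geometric series: S = (1 - u^12)/(1 - u) = (1 - 1)/(1 - u) = 0

S = 0


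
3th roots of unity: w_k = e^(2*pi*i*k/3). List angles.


The 3th roots of unity are cis(360k/3°) for k=0..2
Angle step = 360/3 = 120°
Primitive root: cis(120°)
Primitive root = -0.5000 + 0.8660i

3 roots at angles: 0°, 120°, 240°


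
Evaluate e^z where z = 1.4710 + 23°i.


e^1.4710 = 4.3536
cos(23°) = 0.9205
sin(23°) = 0.39073
Real = 4.3536*0.9205 = 4.0075
Imag = 4.3536*0.39073 = 1.7011

4.0075 + 1.7011i


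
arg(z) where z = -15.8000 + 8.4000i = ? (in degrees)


Re = -15.8, Im = 8.4
arg = atan2(8.4, -15.8) = 152.0029 degrees

arg(z) = 152.0029 degrees


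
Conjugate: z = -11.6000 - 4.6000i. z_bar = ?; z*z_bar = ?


z_bar = -11.6000 + 4.6000i
z*z_bar = (-11.6)^2 + (-4.6)^2 = 134.56 + 21.16 = 155.72

z_bar = -11.6000 + 4.6000i, z*z_bar = 155.72


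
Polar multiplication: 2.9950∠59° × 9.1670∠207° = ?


r = 2.9950 * 9.1670 = 27.4552
theta = 59° + 207° = 266° = 266° (mod 360)

27.4552 cis(266°)


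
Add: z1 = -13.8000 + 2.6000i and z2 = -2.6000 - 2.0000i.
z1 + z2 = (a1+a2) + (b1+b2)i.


Real: -13.8 - 2.6 = -16.4
Imag: 2.6 - 2 = 0.6

-16.4000 + 0.6000i


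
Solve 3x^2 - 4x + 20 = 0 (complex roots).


disc = (-4)^2 - 4*3*20 = 16 - 240 = -224
sqrt(|disc|) = sqrt(224) = 14.9666
Real part = 4/(2*3) = 0.6667
Imag part = 14.9666/(2*3) = 2.4944

0.6667 ± 2.4944i


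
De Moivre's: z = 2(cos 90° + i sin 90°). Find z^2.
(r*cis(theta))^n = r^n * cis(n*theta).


r^2 = 2^2 = 4
n*theta = 2*90° = 180° = 180° (mod 360)
a = 4*cos(180°) = -4.0000
b = 4*sin(180°) = 0

4 cis(180°) = -4.0000 + 0i


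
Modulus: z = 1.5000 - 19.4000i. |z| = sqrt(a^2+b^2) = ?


|z| = sqrt(1.5^2 + (-19.4)^2) = sqrt(2.25 + 376.36) = sqrt(378.61) = 19.4579

|z| = 19.4579


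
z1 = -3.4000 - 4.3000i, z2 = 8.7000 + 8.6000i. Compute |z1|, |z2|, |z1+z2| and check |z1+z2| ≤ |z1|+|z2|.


|z1| = sqrt((-3.4)^2 + (-4.3)^2) = sqrt(30.05) = 5.4818
|z2| = sqrt(8.7^2 + 8.6^2) = sqrt(149.65) = 12.2332
z1+z2 = 5.3000 + 4.3000i
|z1+z2| = sqrt(46.58) = 6.8250
|z1|+|z2| = 5.4818 + 12.2332 = 17.7150

|z1+z2| = 6.8250 ≤ |z1|+|z2| = 17.7150 (verified)


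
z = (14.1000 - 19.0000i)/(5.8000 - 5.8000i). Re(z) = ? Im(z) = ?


Multiply by conjugate: (14.1000 - 19.0000i)(5.8000 + 5.8000i) / (5.8^2 + (-5.8)^2)
Numerator real = 14.1*5.8 - (19)*(-5.8) = 191.98
Numerator imag = -19*5.8 - 14.1*(-5.8) = -28.42
Denominator = 67.28
Re(z) = 191.98/67.28 = 2.8534
Im(z) = -28.42/67.28 = -0.4224

Re(z) = 2.8534, Im(z) = -0.4224


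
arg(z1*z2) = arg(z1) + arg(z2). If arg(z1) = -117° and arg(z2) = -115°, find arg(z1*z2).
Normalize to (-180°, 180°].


arg(z1*z2) = -117° - 115° = -232°
Normalized to (-180°, 180°]: 128°

128°


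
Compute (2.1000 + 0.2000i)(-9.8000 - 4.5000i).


Real = 2.1*(-9.8) - 0.2*(-4.5) = -20.58 - (-0.9) = -19.68
Imag = 2.1*(-4.5) - (9.8)*0.2 = -9.45 - (1.96) = -11.41

-19.6800 - 11.4100i


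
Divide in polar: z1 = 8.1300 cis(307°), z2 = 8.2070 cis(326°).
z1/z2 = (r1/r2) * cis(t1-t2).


r = 8.1300 / 8.2070 = 0.9906
theta = 307° - 326° = -19° = 341° (mod 360)

0.9906 cis(341°)


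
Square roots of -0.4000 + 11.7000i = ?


|z| = sqrt(0.16+136.89) = 11.7068
sqrt((|z|+a)/2) = sqrt((11.7068+(-0.4))/2) = sqrt(5.6534) = 2.3777
sqrt((|z|-a)/2) = sqrt((11.7068-(-0.4))/2) = sqrt(6.0534) = 2.4604

±(2.3777 + 2.4604i) i.e. 2.3777 + 2.4604i and -2.3777 - 2.4604i


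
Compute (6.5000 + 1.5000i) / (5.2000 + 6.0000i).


Conjugate of z2 = 5.2000 - 6.0000i
Numerator: (6.5000 + 1.5000i)(5.2000 - 6.0000i) = 42.8000 - 31.2000i
Denominator: 5.2^2 + 6^2 = 63.04
Result = (42.8000 - 31.2000i)/63.04

0.6789 - 0.4949i


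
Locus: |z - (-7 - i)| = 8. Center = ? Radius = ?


|z - z0| = r is a circle with center z0 and radius r.
Center = (-7, -1), radius = 8

Circle with center (-7, -1) and radius 8


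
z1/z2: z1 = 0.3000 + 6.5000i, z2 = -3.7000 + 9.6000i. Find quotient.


Conjugate of z2 = -3.7000 - 9.6000i
Numerator: (0.3000 + 6.5000i)(-3.7000 - 9.6000i) = 61.2900 - 26.9300i
Denominator: (-3.7)^2 + 9.6^2 = 105.85
Result = (61.2900 - 26.9300i)/105.85

0.5790 - 0.2544i


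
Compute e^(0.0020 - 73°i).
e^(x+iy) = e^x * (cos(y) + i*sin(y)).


e^0.0020 = 1.0020
cos(-73°) = 0.2924
sin(-73°) = -0.9563
Real = 1.0020*0.2924 = 0.2930
Imag = 1.0020*(-0.9563) = -0.9582

0.2930 - 0.9582i


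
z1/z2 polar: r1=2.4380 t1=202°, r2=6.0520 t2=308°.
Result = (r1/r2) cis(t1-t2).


r = 2.4380 / 6.0520 = 0.4028
theta = 202° - 308° = -106° = 254° (mod 360)

0.4028 cis(254°)


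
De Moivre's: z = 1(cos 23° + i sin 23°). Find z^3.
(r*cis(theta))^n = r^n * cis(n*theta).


r^3 = 1^3 = 1
n*theta = 3*23° = 69° = 69° (mod 360)
a = 1*cos(69°) = 0.3584
b = 1*sin(69°) = 0.9336

1 cis(69°) = 0.3584 + 0.9336i


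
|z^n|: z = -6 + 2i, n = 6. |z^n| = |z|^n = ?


|z| = sqrt(36+4) = sqrt(40) = 6.3246
|z^6| = |z|^6 = (sqrt(40))^6 = 40^3 = 64000

|z^6| = 64000


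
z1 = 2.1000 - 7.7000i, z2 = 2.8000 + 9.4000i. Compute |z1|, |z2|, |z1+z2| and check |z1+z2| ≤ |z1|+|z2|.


|z1| = sqrt(2.1^2 + (-7.7)^2) = sqrt(63.7) = 7.9812
|z2| = sqrt(2.8^2 + 9.4^2) = sqrt(96.2) = 9.8082
z1+z2 = 4.9000 + 1.7000i
|z1+z2| = sqrt(26.9) = 5.1865
|z1|+|z2| = 7.9812 + 9.8082 = 17.7894

|z1+z2| = 5.1865 ≤ |z1|+|z2| = 17.7894 (verified)


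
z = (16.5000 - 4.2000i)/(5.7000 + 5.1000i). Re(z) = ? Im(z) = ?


Multiply by conjugate: (16.5000 - 4.2000i)(5.7000 - 5.1000i) / (5.7^2 + 5.1^2)
Numerator real = 16.5*5.7 - (4.2)*5.1 = 72.63
Numerator imag = -4.2*5.7 - 16.5*5.1 = -108.09
Denominator = 58.5
Re(z) = 72.63/58.5 = 1.2415
Im(z) = -108.09/58.5 = -1.8477

Re(z) = 1.2415, Im(z) = -1.8477


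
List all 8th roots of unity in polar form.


The 8th roots of unity are cis(360k/8°) for k=0..7
Angle step = 360/8 = 45°
Primitive root: cis(45°)
Primitive root = 0.7071 + 0.7071i

8 roots at angles: 0°, 45°, 90°, 135°, 180°, 225°, 270°, 315°


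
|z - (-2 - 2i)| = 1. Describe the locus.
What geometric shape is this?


|z - z0| = r is a circle with center z0 and radius r.
Center = (-2, -2), radius = 1

Circle with center (-2, -2) and radius 1


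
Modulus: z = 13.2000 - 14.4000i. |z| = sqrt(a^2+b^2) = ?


|z| = sqrt(13.2^2 + (-14.4)^2) = sqrt(174.24 + 207.36) = sqrt(381.6) = 19.5346

|z| = 19.5346


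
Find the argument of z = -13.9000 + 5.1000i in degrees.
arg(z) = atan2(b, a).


Re = -13.9, Im = 5.1
arg = atan2(5.1, -13.9) = 159.8516 degrees

arg(z) = 159.8516 degrees


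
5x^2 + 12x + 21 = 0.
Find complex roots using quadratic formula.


disc = 12^2 - 4*5*21 = 144 - 420 = -276
sqrt(|disc|) = sqrt(276) = 16.6132
Real part = -12/(2*5) = -1.2000
Imag part = 16.6132/(2*5) = 1.6613

-1.2000 ± 1.6613i


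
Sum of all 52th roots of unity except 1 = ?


With w = e^(2*pi*i/52), all 52 of the 52th roots of unity w^0 = 1, w, ..., w^(51) sum to 0: 1 + w + ... + w^(51) = (1 - w^52)/(1 - w) = 0 since w^52 = 1, w ≠ 1.
Removing the root 1: w + w^2 + ... + w^(51) = 0 - 1 = -1

Sum = -1


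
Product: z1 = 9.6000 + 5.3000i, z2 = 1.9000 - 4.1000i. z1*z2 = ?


Real = 9.6*1.9 - 5.3*(-4.1) = 18.24 - (-21.73) = 39.97
Imag = 9.6*(-4.1) + 1.9*5.3 = -39.36 + 10.07 = -29.29

39.9700 - 29.2900i


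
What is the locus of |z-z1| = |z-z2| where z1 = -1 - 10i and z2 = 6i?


Equal distances means the locus is the perpendicular bisector of z1 and z2.
Midpoint = ((-1+0)/2, (-10+6)/2) = (-0.5000, -2.0000)

Perpendicular bisector through (-0.5000, -2.0000)


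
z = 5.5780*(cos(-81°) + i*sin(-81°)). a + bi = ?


a = 5.5780*cos(-81°) = 5.5780*0.15643 = 0.8726
b = 5.5780*sin(-81°) = 5.5780*(-0.98769) = -5.5093

0.8726 - 5.5093i


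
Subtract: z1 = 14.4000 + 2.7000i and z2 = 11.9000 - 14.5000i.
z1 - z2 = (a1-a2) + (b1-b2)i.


Real: 14.4 - 11.9 = 2.5
Imag: 2.7 + 14.5 = 17.2

2.5000 + 17.2000i


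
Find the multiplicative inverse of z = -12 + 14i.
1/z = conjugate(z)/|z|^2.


|z|^2 = 144+196 = 340
1/z = (-12 - 14i)/340

1/z = -0.0353 - 0.0412i


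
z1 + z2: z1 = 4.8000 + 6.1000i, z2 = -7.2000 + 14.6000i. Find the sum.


Real: 4.8 - 7.2 = -2.4
Imag: 6.1 + 14.6 = 20.7

-2.4000 + 20.7000i


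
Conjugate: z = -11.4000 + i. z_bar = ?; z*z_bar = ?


z_bar = -11.4000 - i
z*z_bar = (-11.4)^2 + 1^2 = 129.96 + 1 = 130.96

z_bar = -11.4000 - i, z*z_bar = 130.96


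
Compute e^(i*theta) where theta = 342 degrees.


cos(342°) = 0.9511
sin(342°) = -0.3090

e^(i*342°) = 0.9511 - 0.3090i


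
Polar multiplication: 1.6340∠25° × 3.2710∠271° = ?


r = 1.6340 * 3.2710 = 5.3448
theta = 25° + 271° = 296° = 296° (mod 360)

5.3448 cis(296°)


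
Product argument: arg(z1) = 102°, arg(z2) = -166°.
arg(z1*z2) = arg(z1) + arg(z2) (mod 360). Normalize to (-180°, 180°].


arg(z1*z2) = 102° - 166° = -64°
Normalized to (-180°, 180°]: -64°

-64°


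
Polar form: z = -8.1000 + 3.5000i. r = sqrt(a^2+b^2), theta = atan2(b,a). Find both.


r = sqrt(65.61+12.25) = sqrt(77.86) = 8.8238
theta = atan2(3.5, -8.1) = 156.6309 degrees

r = 8.8238, theta = 156.6309 degrees


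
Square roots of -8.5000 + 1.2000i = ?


|z| = sqrt(72.25+1.44) = 8.5843
sqrt((|z|+a)/2) = sqrt((8.5843+(-8.5))/2) = sqrt(0.0421) = 0.2053
sqrt((|z|-a)/2) = sqrt((8.5843-(-8.5))/2) = sqrt(8.5421) = 2.9227

±(0.2053 + 2.9227i) i.e. 0.2053 + 2.9227i and -0.2053 - 2.9227i


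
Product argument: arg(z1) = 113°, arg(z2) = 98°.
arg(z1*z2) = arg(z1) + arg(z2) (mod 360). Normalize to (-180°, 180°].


arg(z1*z2) = 113° + 98° = 211°
Normalized to (-180°, 180°]: -149°

-149°


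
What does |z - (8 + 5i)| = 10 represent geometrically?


|z - z0| = r is a circle with center z0 and radius r.
Center = (8, 5), radius = 10

Circle with center (8, 5) and radius 10


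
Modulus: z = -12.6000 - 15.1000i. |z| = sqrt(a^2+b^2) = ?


|z| = sqrt((-12.6)^2 + (-15.1)^2) = sqrt(158.76 + 228.01) = sqrt(386.77) = 19.6665

|z| = 19.6665


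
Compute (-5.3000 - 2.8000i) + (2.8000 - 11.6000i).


Real: -5.3 + 2.8 = -2.5
Imag: -2.8 - 11.6 = -14.4

-2.5000 - 14.4000i


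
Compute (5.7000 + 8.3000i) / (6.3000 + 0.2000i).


Conjugate of z2 = 6.3000 - 0.2000i
Numerator: (5.7000 + 8.3000i)(6.3000 - 0.2000i) = 37.5700 + 51.1500i
Denominator: 6.3^2 + 0.2^2 = 39.73
Result = (37.5700 + 51.1500i)/39.73

0.9456 + 1.2874i


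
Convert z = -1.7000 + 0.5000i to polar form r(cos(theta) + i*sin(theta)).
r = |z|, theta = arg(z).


r = sqrt(2.89+0.25) = sqrt(3.14) = 1.7720
theta = atan2(0.5, -1.7) = 163.6105 degrees

r = 1.7720, theta = 163.6105 degrees


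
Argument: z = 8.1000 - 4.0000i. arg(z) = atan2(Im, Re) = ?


Re = 8.1, Im = -4
arg = atan2(-4, 8.1) = -26.2814 degrees

arg(z) = -26.2814 degrees


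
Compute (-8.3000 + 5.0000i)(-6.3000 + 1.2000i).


Real = -8.3*(-6.3) - 5*1.2 = 52.29 - 6 = 46.29
Imag = -8.3*1.2 - (6.3)*5 = -9.96 - (31.5) = -41.46

46.2900 - 41.4600i


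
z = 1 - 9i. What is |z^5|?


|z| = sqrt(1+81) = sqrt(82) = 9.0554
|z^5| = |z|^5 = (sqrt(82))^5 = 82^2 * sqrt(82) = 6724*sqrt(82)

|z^5| = 6724*sqrt(82) ≈ 60888.4097


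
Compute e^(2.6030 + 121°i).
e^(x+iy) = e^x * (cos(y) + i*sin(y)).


e^2.6030 = 13.5042
cos(121°) = -0.51504
sin(121°) = 0.85717
Real = 13.5042*(-0.51504) = -6.9552
Imag = 13.5042*0.85717 = 11.5754

-6.9552 + 11.5754i


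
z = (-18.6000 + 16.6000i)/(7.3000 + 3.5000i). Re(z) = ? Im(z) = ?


Multiply by conjugate: (-18.6000 + 16.6000i)(7.3000 - 3.5000i) / (7.3^2 + 3.5^2)
Numerator real = -18.6*7.3 + 16.6*3.5 = -77.68
Numerator imag = 16.6*7.3 - (-18.6)*3.5 = 186.28
Denominator = 65.54
Re(z) = -77.68/65.54 = -1.1852
Im(z) = 186.28/65.54 = 2.8422

Re(z) = -1.1852, Im(z) = 2.8422


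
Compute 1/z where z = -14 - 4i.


|z|^2 = 196+16 = 212
1/z = (-14 + 4i)/212

1/z = -0.0660 + 0.0189i


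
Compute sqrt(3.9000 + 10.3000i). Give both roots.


|z| = sqrt(15.21+106.09) = 11.0136
sqrt((|z|+a)/2) = sqrt((11.0136+3.9)/2) = sqrt(7.4568) = 2.7307
sqrt((|z|-a)/2) = sqrt((11.0136-3.9)/2) = sqrt(3.5568) = 1.8860

±(2.7307 + 1.8860i) i.e. 2.7307 + 1.8860i and -2.7307 - 1.8860i


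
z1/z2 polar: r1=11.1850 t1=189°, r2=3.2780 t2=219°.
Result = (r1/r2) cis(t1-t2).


r = 11.1850 / 3.2780 = 3.4121
theta = 189° - 219° = -30° = 330° (mod 360)

3.4121 cis(330°)


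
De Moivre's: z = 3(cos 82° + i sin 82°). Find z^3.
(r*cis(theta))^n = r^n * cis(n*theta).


r^3 = 3^3 = 27
n*theta = 3*82° = 246° = 246° (mod 360)
a = 27*cos(246°) = -10.9819
b = 27*sin(246°) = -24.6657

27 cis(246°) = -10.9819 - 24.6657i


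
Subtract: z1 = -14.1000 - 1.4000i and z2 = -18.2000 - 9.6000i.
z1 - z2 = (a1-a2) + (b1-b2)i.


Real: -14.1 + 18.2 = 4.1
Imag: -1.4 + 9.6 = 8.2

4.1000 + 8.2000i


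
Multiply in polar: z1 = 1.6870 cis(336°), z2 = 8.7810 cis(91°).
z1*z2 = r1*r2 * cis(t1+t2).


r = 1.6870 * 8.7810 = 14.8135
theta = 336° + 91° = 427° = 67° (mod 360)

14.8135 cis(67°)


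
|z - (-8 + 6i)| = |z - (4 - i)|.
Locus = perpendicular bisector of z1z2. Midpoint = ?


Equal distances means the locus is the perpendicular bisector of z1 and z2.
Midpoint = ((-8+4)/2, (6+(-1))/2) = (-2.0000, 2.5000)

Perpendicular bisector through (-2.0000, 2.5000)


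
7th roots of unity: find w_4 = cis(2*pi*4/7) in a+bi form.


Angle = 360*4/7 = 205.7143°
a = cos(205.7143°) = -0.9010
b = sin(205.7143°) = -0.4339

-0.9010 - 0.4339i


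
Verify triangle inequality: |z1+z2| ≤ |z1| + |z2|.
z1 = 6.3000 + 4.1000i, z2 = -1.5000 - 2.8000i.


|z1| = sqrt(6.3^2 + 4.1^2) = sqrt(56.5) = 7.5166
|z2| = sqrt((-1.5)^2 + (-2.8)^2) = sqrt(10.09) = 3.1765
z1+z2 = 4.8000 + 1.3000i
|z1+z2| = sqrt(24.73) = 4.9729
|z1|+|z2| = 7.5166 + 3.1765 = 10.6931

|z1+z2| = 4.9729 ≤ |z1|+|z2| = 10.6931 (verified)


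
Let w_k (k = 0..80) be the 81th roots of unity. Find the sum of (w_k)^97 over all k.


The roots are w_k = w^k with w = e^(2*pi*i/81), and (w^k)^97 = (w^97)^k.
So S = 1 + u + u^2 + ... + u^(80) with u = w^97.
97 = 1*81 + 16, so 97 is not a multiple of 81: u = (w^81)^1 * w^16 = w^16 ≠ 1 (w is a primitive 81th root), while u^81 = (w^81)^97 = 1.
Geometric series: S = (1 - u^81)/(1 - u) = (1 - 1)/(1 - u) = 0

S = 0


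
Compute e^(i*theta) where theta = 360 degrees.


cos(360°) = 1.0000
sin(360°) = 0

e^(i*360°) = 1.0000 + 0i


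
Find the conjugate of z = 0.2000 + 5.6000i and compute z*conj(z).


z_bar = 0.2000 - 5.6000i
z*z_bar = 0.2^2 + 5.6^2 = 0.04 + 31.36 = 31.4

z_bar = 0.2000 - 5.6000i, z*z_bar = 31.4


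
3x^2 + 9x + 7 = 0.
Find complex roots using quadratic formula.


disc = 9^2 - 4*3*7 = 81 - 84 = -3
sqrt(|disc|) = sqrt(3) = 1.7321
Real part = -9/(2*3) = -1.5000
Imag part = 1.7321/(2*3) = 0.2887

-1.5000 ± 0.2887i


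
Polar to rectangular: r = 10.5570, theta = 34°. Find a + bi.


a = 10.5570*cos(34°) = 10.5570*0.8290376 = 8.7521
b = 10.5570*sin(34°) = 10.5570*0.55919 = 5.9034

8.7521 + 5.9034i


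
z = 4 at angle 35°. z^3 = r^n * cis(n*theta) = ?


r^3 = 4^3 = 64
n*theta = 3*35° = 105° = 105° (mod 360)
a = 64*cos(105°) = -16.5644
b = 64*sin(105°) = 61.8193

64 cis(105°) = -16.5644 + 61.8193i


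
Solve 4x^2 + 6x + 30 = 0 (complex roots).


disc = 6^2 - 4*4*30 = 36 - 480 = -444
sqrt(|disc|) = sqrt(444) = 21.0713
Real part = -6/(2*4) = -0.7500
Imag part = 21.0713/(2*4) = 2.6339

-0.7500 ± 2.6339i


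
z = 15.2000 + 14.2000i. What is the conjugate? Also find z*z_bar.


z_bar = 15.2000 - 14.2000i
z*z_bar = 15.2^2 + 14.2^2 = 231.04 + 201.64 = 432.68

z_bar = 15.2000 - 14.2000i, z*z_bar = 432.68


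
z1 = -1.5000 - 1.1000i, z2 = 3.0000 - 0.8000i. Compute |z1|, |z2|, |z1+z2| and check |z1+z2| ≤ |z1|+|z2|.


|z1| = sqrt((-1.5)^2 + (-1.1)^2) = sqrt(3.46) = 1.8601
|z2| = sqrt(3^2 + (-0.8)^2) = sqrt(9.64) = 3.1048
z1+z2 = 1.5000 - 1.9000i
|z1+z2| = sqrt(5.86) = 2.4207
|z1|+|z2| = 1.8601 + 3.1048 = 4.9649

|z1+z2| = 2.4207 ≤ |z1|+|z2| = 4.9649 (verified)


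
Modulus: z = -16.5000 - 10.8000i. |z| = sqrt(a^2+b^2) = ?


|z| = sqrt((-16.5)^2 + (-10.8)^2) = sqrt(272.25 + 116.64) = sqrt(388.89) = 19.7203

|z| = 19.7203


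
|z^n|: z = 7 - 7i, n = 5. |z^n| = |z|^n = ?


|z| = sqrt(49+49) = sqrt(98) = 9.8995
|z^5| = |z|^5 = (sqrt(98))^5 = 98^2 * sqrt(98) = 9604*sqrt(98)

|z^5| = 9604*sqrt(98) ≈ 95074.7494


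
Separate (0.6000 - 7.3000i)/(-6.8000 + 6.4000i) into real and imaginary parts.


Multiply by conjugate: (0.6000 - 7.3000i)(-6.8000 - 6.4000i) / ((-6.8)^2 + 6.4^2)
Numerator real = 0.6*(-6.8) - (7.3)*6.4 = -50.8
Numerator imag = -7.3*(-6.8) - 0.6*6.4 = 45.8
Denominator = 87.2
Re(z) = -50.8/87.2 = -0.5826
Im(z) = 45.8/87.2 = 0.5252

Re(z) = -0.5826, Im(z) = 0.5252


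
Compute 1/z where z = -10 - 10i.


|z|^2 = 100+100 = 200
1/z = (-10 + 10i)/200

1/z = -0.0500 + 0.0500i


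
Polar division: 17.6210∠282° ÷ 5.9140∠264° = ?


r = 17.6210 / 5.9140 = 2.9795
theta = 282° - 264° = 18° = 18° (mod 360)

2.9795 cis(18°)


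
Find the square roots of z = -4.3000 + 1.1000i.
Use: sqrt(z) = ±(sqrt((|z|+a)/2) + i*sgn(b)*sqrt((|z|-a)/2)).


|z| = sqrt(18.49+1.21) = 4.4385
sqrt((|z|+a)/2) = sqrt((4.4385+(-4.3))/2) = sqrt(0.0692) = 0.2631
sqrt((|z|-a)/2) = sqrt((4.4385-(-4.3))/2) = sqrt(4.3692) = 2.0903

±(0.2631 + 2.0903i) i.e. 0.2631 + 2.0903i and -0.2631 - 2.0903i


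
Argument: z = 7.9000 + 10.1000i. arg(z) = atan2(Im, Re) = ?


Re = 7.9, Im = 10.1
arg = atan2(10.1, 7.9) = 51.9683 degrees

arg(z) = 51.9683 degrees


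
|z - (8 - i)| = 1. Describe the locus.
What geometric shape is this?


|z - z0| = r is a circle with center z0 and radius r.
Center = (8, -1), radius = 1

Circle with center (8, -1) and radius 1


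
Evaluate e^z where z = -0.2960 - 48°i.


e^-0.2960 = 0.7438
cos(-48°) = 0.6691
sin(-48°) = -0.7431
Real = 0.7438*0.6691 = 0.4977
Imag = 0.7438*(-0.7431) = -0.5527

0.4977 - 0.5527i


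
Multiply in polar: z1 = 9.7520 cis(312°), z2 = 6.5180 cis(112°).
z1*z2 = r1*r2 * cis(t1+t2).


r = 9.7520 * 6.5180 = 63.5635
theta = 312° + 112° = 424° = 64° (mod 360)

63.5635 cis(64°)


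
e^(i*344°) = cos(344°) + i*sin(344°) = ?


cos(344°) = 0.9613
sin(344°) = -0.2756

e^(i*344°) = 0.9613 - 0.2756i


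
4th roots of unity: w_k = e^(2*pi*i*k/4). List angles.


The 4th roots of unity are cis(360k/4°) for k=0..3
Angle step = 360/4 = 90°
Primitive root: cis(90°)
Primitive root = 0 + 1.0000i

4 roots at angles: 0°, 90°, 180°, 270°


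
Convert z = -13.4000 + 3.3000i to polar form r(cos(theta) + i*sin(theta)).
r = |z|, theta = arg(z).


r = sqrt(179.56+10.89) = sqrt(190.45) = 13.8004
theta = atan2(3.3, -13.4) = 166.1651 degrees

r = 13.8004, theta = 166.1651 degrees


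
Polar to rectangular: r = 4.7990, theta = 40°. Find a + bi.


a = 4.7990*cos(40°) = 4.7990*0.76604 = 3.6762
b = 4.7990*sin(40°) = 4.7990*0.64279 = 3.0847

3.6762 + 3.0847i


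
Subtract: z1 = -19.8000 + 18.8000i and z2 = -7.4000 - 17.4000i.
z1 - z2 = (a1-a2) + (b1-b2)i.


Real: -19.8 + 7.4 = -12.4
Imag: 18.8 + 17.4 = 36.2

-12.4000 + 36.2000i


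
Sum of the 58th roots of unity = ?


The sum of all 58th roots of unity is 0.
Geometric series: (1 - w^58)/(1 - w) = (1-1)/(1-w) = 0 since w^58 = 1, w ≠ 1.
Alternatively: coefficient of z^57 in z^58 - 1 is 0.

0


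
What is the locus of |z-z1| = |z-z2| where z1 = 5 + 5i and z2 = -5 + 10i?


Equal distances means the locus is the perpendicular bisector of z1 and z2.
Midpoint = ((5+(-5))/2, (5+10)/2) = (0, 7.5000)

Perpendicular bisector through (0, 7.5000)


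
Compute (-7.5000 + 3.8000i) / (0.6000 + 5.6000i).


Conjugate of z2 = 0.6000 - 5.6000i
Numerator: (-7.5000 + 3.8000i)(0.6000 - 5.6000i) = 16.7800 + 44.2800i
Denominator: 0.6^2 + 5.6^2 = 31.72
Result = (16.7800 + 44.2800i)/31.72

0.5290 + 1.3960i


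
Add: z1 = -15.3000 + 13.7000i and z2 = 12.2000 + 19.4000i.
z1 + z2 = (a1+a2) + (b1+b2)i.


Real: -15.3 + 12.2 = -3.1
Imag: 13.7 + 19.4 = 33.1

-3.1000 + 33.1000i


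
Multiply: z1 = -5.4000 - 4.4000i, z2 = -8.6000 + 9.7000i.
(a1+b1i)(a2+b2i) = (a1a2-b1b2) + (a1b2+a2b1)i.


Real = -5.4*(-8.6) - (-4.4)*9.7 = 46.44 - (-42.68) = 89.12
Imag = -5.4*9.7 - (8.6)*(-4.4) = -52.38 + 37.84 = -14.54

89.1200 - 14.5400i


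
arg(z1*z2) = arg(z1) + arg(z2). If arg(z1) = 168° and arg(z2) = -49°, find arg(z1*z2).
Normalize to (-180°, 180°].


arg(z1*z2) = 168° - 49° = 119°
Normalized to (-180°, 180°]: 119°

119°


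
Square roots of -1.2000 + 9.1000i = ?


|z| = sqrt(1.44+82.81) = 9.1788
sqrt((|z|+a)/2) = sqrt((9.1788+(-1.2))/2) = sqrt(3.9894) = 1.9973
sqrt((|z|-a)/2) = sqrt((9.1788-(-1.2))/2) = sqrt(5.1894) = 2.2780

±(1.9973 + 2.2780i) i.e. 1.9973 + 2.2780i and -1.9973 - 2.2780i


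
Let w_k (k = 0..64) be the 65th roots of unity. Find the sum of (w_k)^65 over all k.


The roots are w_k = w^k with w = e^(2*pi*i/65), and (w^k)^65 = (w^65)^k.
So S = 1 + u + u^2 + ... + u^(64) with u = w^65.
65 = 1*65 + 0, so 65 is a multiple of 65 and u = (w^65)^1 = 1.
Every one of the 65 terms equals 1: S = 65

S = 65


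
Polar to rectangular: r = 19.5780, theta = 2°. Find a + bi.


a = 19.5780*cos(2°) = 19.5780*0.99939 = 19.5661
b = 19.5780*sin(2°) = 19.5780*0.0349 = 0.6833

19.5661 + 0.6833i


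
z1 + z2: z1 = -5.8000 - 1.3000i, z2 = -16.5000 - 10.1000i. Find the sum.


Real: -5.8 - 16.5 = -22.3
Imag: -1.3 - 10.1 = -11.4

-22.3000 - 11.4000i


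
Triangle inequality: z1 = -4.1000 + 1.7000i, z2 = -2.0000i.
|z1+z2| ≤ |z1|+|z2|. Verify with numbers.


|z1| = sqrt((-4.1)^2 + 1.7^2) = sqrt(19.7) = 4.4385
|z2| = sqrt(0^2 + (-2)^2) = sqrt(4) = 2.0000
z1+z2 = -4.1000 - 0.3000i
|z1+z2| = sqrt(16.9) = 4.1110
|z1|+|z2| = 4.4385 + 2.0000 = 6.4385

|z1+z2| = 4.1110 ≤ |z1|+|z2| = 6.4385 (verified)


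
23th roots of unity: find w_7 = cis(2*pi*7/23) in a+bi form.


Angle = 360*7/23 = 109.5652°
a = cos(109.5652°) = -0.3349
b = sin(109.5652°) = 0.9423

-0.3349 + 0.9423i


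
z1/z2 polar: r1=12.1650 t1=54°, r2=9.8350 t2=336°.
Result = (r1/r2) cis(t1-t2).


r = 12.1650 / 9.8350 = 1.2369
theta = 54° - 336° = -282° = 78° (mod 360)

1.2369 cis(78°)


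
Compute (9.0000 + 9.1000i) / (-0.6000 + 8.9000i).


Conjugate of z2 = -0.6000 - 8.9000i
Numerator: (9.0000 + 9.1000i)(-0.6000 - 8.9000i) = 75.5900 - 85.5600i
Denominator: (-0.6)^2 + 8.9^2 = 79.57
Result = (75.5900 - 85.5600i)/79.57

0.9500 - 1.0753i


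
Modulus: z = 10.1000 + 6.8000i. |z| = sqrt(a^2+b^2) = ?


|z| = sqrt(10.1^2 + 6.8^2) = sqrt(102.01 + 46.24) = sqrt(148.25) = 12.1758

|z| = 12.1758


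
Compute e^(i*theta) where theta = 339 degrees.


cos(339°) = 0.9336
sin(339°) = -0.3584

e^(i*339°) = 0.9336 - 0.3584i


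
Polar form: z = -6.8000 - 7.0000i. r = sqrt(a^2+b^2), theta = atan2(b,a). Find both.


r = sqrt(46.24+49) = sqrt(95.24) = 9.7591
theta = atan2(-7, -6.8) = -134.1697 degrees

r = 9.7591, theta = -134.1697 degrees


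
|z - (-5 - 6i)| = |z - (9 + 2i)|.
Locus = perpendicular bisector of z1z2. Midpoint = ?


Equal distances means the locus is the perpendicular bisector of z1 and z2.
Midpoint = ((-5+9)/2, (-6+2)/2) = (2.0000, -2.0000)

Perpendicular bisector through (2.0000, -2.0000)


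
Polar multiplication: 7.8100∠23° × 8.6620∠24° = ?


r = 7.8100 * 8.6620 = 67.6502
theta = 23° + 24° = 47° = 47° (mod 360)

67.6502 cis(47°)


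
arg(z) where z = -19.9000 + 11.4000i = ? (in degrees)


Re = -19.9, Im = 11.4
arg = atan2(11.4, -19.9) = 150.1931 degrees

arg(z) = 150.1931 degrees


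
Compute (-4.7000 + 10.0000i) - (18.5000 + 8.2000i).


Real: -4.7 - 18.5 = -23.2
Imag: 10 - 8.2 = 1.8

-23.2000 + 1.8000i


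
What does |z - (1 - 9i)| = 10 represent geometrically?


|z - z0| = r is a circle with center z0 and radius r.
Center = (1, -9), radius = 10

Circle with center (1, -9) and radius 10


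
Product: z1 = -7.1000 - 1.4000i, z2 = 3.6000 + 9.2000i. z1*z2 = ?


Real = -7.1*3.6 - (-1.4)*9.2 = -25.56 - (-12.88) = -12.68
Imag = -7.1*9.2 + 3.6*(-1.4) = -65.32 - (5.04) = -70.36

-12.6800 - 70.3600i


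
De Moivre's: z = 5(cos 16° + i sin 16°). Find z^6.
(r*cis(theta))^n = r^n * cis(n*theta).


r^6 = 5^6 = 15625
n*theta = 6*16° = 96° = 96° (mod 360)
a = 15625*cos(96°) = -1633.2572
b = 15625*sin(96°) = 15539.4046

15625 cis(96°) = -1633.2572 + 15539.4046i


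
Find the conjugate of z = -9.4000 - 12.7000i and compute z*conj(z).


z_bar = -9.4000 + 12.7000i
z*z_bar = (-9.4)^2 + (-12.7)^2 = 88.36 + 161.29 = 249.65

z_bar = -9.4000 + 12.7000i, z*z_bar = 249.65


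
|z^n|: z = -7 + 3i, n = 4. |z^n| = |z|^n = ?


|z| = sqrt(49+9) = sqrt(58) = 7.6158
|z^4| = |z|^4 = (sqrt(58))^4 = 58^2 = 3364

|z^4| = 3364


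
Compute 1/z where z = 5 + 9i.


|z|^2 = 25+81 = 106
1/z = (5 - 9i)/106

1/z = 0.0472 - 0.0849i


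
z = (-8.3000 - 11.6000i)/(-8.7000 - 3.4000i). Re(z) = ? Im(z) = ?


Multiply by conjugate: (-8.3000 - 11.6000i)(-8.7000 + 3.4000i) / ((-8.7)^2 + (-3.4)^2)
Numerator real = -8.3*(-8.7) - (11.6)*(-3.4) = 111.65
Numerator imag = -11.6*(-8.7) - (-8.3)*(-3.4) = 72.7
Denominator = 87.25
Re(z) = 111.65/87.25 = 1.2797
Im(z) = 72.7/87.25 = 0.8332

Re(z) = 1.2797, Im(z) = 0.8332


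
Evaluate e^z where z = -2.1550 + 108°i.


e^-2.1550 = 0.1159
cos(108°) = -0.309
sin(108°) = 0.9511
Real = 0.1159*(-0.309) = -0.0358
Imag = 0.1159*0.9511 = 0.1102

-0.0358 + 0.1102i


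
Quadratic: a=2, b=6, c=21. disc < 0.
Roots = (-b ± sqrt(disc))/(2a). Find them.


disc = 6^2 - 4*2*21 = 36 - 168 = -132
sqrt(|disc|) = sqrt(132) = 11.4891
Real part = -6/(2*2) = -1.5000
Imag part = 11.4891/(2*2) = 2.8723

-1.5000 ± 2.8723i


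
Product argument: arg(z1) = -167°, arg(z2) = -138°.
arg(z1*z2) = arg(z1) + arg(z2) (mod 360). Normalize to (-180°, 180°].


arg(z1*z2) = -167° - 138° = -305°
Normalized to (-180°, 180°]: 55°

55°


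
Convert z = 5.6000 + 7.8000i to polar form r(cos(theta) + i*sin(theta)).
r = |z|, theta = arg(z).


r = sqrt(31.36+60.84) = sqrt(92.2) = 9.6021
theta = atan2(7.8, 5.6) = 54.3236 degrees

r = 9.6021, theta = 54.3236 degrees


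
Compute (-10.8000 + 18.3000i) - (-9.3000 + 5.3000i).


Real: -10.8 + 9.3 = -1.5
Imag: 18.3 - 5.3 = 13

-1.5000 + 13.0000i


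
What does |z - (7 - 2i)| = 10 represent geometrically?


|z - z0| = r is a circle with center z0 and radius r.
Center = (7, -2), radius = 10

Circle with center (7, -2) and radius 10


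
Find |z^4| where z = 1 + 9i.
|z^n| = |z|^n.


|z| = sqrt(1+81) = sqrt(82) = 9.0554
|z^4| = |z|^4 = (sqrt(82))^4 = 82^2 = 6724

|z^4| = 6724


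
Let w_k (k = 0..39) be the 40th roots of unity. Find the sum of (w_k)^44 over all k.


The roots are w_k = w^k with w = e^(2*pi*i/40), and (w^k)^44 = (w^44)^k.
So S = 1 + u + u^2 + ... + u^(39) with u = w^44.
44 = 1*40 + 4, so 44 is not a multiple of 40: u = (w^40)^1 * w^4 = w^4 ≠ 1 (w is a primitive 40th root), while u^40 = (w^40)^44 = 1.
Geometric series: S = (1 - u^40)/(1 - u) = (1 - 1)/(1 - u) = 0

S = 0


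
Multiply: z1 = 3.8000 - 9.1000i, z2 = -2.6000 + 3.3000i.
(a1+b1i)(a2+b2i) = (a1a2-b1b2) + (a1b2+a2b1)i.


Real = 3.8*(-2.6) - (-9.1)*3.3 = -9.88 - (-30.03) = 20.15
Imag = 3.8*3.3 - (2.6)*(-9.1) = 12.54 + 23.66 = 36.2

20.1500 + 36.2000i


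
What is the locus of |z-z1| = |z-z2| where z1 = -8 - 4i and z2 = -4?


Equal distances means the locus is the perpendicular bisector of z1 and z2.
Midpoint = ((-8+(-4))/2, (-4+0)/2) = (-6.0000, -2.0000)

Perpendicular bisector through (-6.0000, -2.0000)


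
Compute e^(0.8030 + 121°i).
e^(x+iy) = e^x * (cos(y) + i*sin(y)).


e^0.8030 = 2.2322
cos(121°) = -0.51504
sin(121°) = 0.8572
Real = 2.2322*(-0.51504) = -1.1497
Imag = 2.2322*0.8572 = 1.9134

-1.1497 + 1.9134i


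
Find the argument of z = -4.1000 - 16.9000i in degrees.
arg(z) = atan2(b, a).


Re = -4.1, Im = -16.9
arg = atan2(-16.9, -4.1) = -103.6367 degrees

arg(z) = -103.6367 degrees


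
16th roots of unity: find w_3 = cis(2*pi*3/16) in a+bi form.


Angle = 360*3/16 = 67.5°
a = cos(67.5°) = 0.3827
b = sin(67.5°) = 0.9239

0.3827 + 0.9239i


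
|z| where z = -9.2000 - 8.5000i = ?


|z| = sqrt((-9.2)^2 + (-8.5)^2) = sqrt(84.64 + 72.25) = sqrt(156.89) = 12.5256

|z| = 12.5256


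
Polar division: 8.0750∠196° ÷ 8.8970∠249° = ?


r = 8.0750 / 8.8970 = 0.9076
theta = 196° - 249° = -53° = 307° (mod 360)

0.9076 cis(307°)


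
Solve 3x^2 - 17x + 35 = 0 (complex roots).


disc = (-17)^2 - 4*3*35 = 289 - 420 = -131
sqrt(|disc|) = sqrt(131) = 11.4455
Real part = 17/(2*3) = 2.8333
Imag part = 11.4455/(2*3) = 1.9076

2.8333 ± 1.9076i


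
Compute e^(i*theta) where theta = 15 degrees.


cos(15°) = 0.9659
sin(15°) = 0.2588

e^(i*15°) = 0.9659 + 0.2588i


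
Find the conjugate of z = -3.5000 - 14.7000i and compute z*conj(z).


z_bar = -3.5000 + 14.7000i
z*z_bar = (-3.5)^2 + (-14.7)^2 = 12.25 + 216.09 = 228.34

z_bar = -3.5000 + 14.7000i, z*z_bar = 228.34


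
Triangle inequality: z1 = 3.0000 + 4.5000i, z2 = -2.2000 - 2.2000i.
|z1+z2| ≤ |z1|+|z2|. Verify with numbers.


|z1| = sqrt(3^2 + 4.5^2) = sqrt(29.25) = 5.4083
|z2| = sqrt((-2.2)^2 + (-2.2)^2) = sqrt(9.68) = 3.1113
z1+z2 = 0.8000 + 2.3000i
|z1+z2| = sqrt(5.93) = 2.4352
|z1|+|z2| = 5.4083 + 3.1113 = 8.5196

|z1+z2| = 2.4352 ≤ |z1|+|z2| = 8.5196 (verified)


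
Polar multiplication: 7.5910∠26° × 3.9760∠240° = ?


r = 7.5910 * 3.9760 = 30.1818
theta = 26° + 240° = 266° = 266° (mod 360)

30.1818 cis(266°)


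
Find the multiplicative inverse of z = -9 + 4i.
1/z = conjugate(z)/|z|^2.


|z|^2 = 81+16 = 97
1/z = (-9 - 4i)/97

1/z = -0.0928 - 0.0412i


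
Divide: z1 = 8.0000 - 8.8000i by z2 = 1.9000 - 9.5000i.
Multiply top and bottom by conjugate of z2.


Conjugate of z2 = 1.9000 + 9.5000i
Numerator: (8.0000 - 8.8000i)(1.9000 + 9.5000i) = 98.8000 + 59.2800i
Denominator: 1.9^2 + (-9.5)^2 = 93.86
Result = (98.8000 + 59.2800i)/93.86

1.0526 + 0.6316i


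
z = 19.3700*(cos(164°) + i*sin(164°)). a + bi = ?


a = 19.3700*cos(164°) = 19.3700*(-0.96126) = -18.6196
b = 19.3700*sin(164°) = 19.3700*0.27564 = 5.3391

-18.6196 + 5.3391i


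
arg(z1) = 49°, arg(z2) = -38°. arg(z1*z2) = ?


arg(z1*z2) = 49° - 38° = 11°
Normalized to (-180°, 180°]: 11°

11°
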